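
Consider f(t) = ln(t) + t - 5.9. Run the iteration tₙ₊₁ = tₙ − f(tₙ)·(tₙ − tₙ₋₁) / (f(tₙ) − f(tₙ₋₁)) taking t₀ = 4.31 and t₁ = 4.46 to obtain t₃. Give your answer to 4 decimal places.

f(4.31) = -0.129062, f(4.46) = 0.055149
t₂ = 4.460000 − 0.055149·(4.460000 − 4.310000) / (0.055149 − (-0.129062)) = 4.460000 − (0.008272)/(0.184211) = 4.415093
f(4.415093) = 0.000122
t₃ = 4.415093 − 0.000122·(4.415093 − 4.460000) / (0.000122 − 0.055149) = 4.415093 − (-0.000005)/(-0.055027) = 4.414994

4.4150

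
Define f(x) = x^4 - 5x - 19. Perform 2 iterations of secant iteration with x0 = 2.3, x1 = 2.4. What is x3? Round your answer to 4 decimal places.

2.3553

f(2.3) = -2.515900, f(2.4) = 2.177600
x2 = 2.400000 − 2.177600·(2.400000 − 2.300000) / (2.177600 − (-2.515900)) = 2.400000 − (0.217760)/(4.693500) = 2.353604
f(2.353604) = -0.082498
x3 = 2.353604 − (-0.082498)·(2.353604 − 2.400000) / (-0.082498 − 2.177600) = 2.353604 − (0.003828)/(-2.260098) = 2.355297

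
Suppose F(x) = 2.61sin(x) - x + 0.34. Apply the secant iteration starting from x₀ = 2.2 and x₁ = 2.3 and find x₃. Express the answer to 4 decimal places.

2.2950

F(2.2) = 0.250176, F(2.3) = -0.013709
x₂ = 2.300000 − (-0.013709)·(2.300000 − 2.200000) / (-0.013709 − 0.250176) = 2.300000 − (-0.001371)/(-0.263885) = 2.294805
F(2.294805) = 0.000494
x₃ = 2.294805 − 0.000494·(2.294805 − 2.300000) / (0.000494 − (-0.013709)) = 2.294805 − (-0.000003)/(0.014203) = 2.294985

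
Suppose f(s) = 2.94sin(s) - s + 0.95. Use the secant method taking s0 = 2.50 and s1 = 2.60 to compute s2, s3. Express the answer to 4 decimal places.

2.5609, 2.5615

f(2.50) = 0.209508, f(2.60) = -0.134426
s2 = 2.600000 − (-0.134426)·(2.600000 − 2.500000) / (-0.134426 − 0.209508) = 2.600000 − (-0.013443)/(-0.343934) = 2.560915
f(2.560915) = 0.001941
s3 = 2.560915 − 0.001941·(2.560915 − 2.600000) / (0.001941 − (-0.134426)) = 2.560915 − (-0.000076)/(0.136367) = 2.561471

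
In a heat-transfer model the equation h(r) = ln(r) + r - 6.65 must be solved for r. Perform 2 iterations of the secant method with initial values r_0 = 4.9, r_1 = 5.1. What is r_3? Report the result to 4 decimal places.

5.0338

h(4.9) = -0.160765, h(5.1) = 0.079241
r_2 = 5.100000 − 0.079241·(5.100000 − 4.900000) / (0.079241 − (-0.160765)) = 5.100000 − (0.015848)/(0.240005) = 5.033968
h(5.033968) = 0.000176
r_3 = 5.033968 − 0.000176·(5.033968 − 5.100000) / (0.000176 − 0.079241) = 5.033968 − (-0.000012)/(-0.079064) = 5.033821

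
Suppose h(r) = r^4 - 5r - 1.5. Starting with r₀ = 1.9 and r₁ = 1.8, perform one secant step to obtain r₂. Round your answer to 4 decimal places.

1.8001

h(1.9) = 2.032100, h(1.8) = -0.002400
r₂ = 1.800000 − (-0.002400)·(1.800000 − 1.900000) / (-0.002400 − 2.032100) = 1.800000 − (0.000240)/(-2.034500) = 1.800118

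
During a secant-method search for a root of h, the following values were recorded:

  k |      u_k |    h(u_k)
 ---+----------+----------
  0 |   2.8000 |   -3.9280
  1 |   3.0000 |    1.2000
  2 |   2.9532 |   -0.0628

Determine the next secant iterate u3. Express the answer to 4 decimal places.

u3 = 2.9532 − (-0.0628)·(2.9532 − 3.0000) / (-0.0628 − 1.2000)
   = 2.9532 − (0.002939)/(-1.262800) = 2.955527

2.9555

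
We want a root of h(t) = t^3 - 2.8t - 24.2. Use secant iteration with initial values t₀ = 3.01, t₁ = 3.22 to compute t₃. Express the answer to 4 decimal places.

3.2140

h(3.01) = -5.357099, h(3.22) = 0.170248
t₂ = 3.220000 − 0.170248·(3.220000 − 3.010000) / (0.170248 − (-5.357099)) = 3.220000 − (0.035752)/(5.527347) = 3.213532
h(3.213532) = -0.012432
t₃ = 3.213532 − (-0.012432)·(3.213532 − 3.220000) / (-0.012432 − 0.170248) = 3.213532 − (0.000080)/(-0.182680) = 3.213972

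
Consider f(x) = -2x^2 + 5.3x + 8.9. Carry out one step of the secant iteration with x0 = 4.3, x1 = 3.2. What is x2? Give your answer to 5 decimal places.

3.75464

f(4.3) = -5.2900000, f(3.2) = 5.3800000
x2 = 3.2000000 − 5.3800000·(3.2000000 − 4.3000000) / (5.3800000 − (-5.2900000)) = 3.2000000 − (-5.9180000)/(10.6700000) = 3.7546392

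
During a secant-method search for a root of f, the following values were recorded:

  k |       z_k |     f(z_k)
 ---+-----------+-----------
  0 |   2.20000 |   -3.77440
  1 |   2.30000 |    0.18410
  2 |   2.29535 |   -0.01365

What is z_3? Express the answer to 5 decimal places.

2.29567

z_3 = 2.29535 − (-0.01365)·(2.29535 − 2.30000) / (-0.01365 − 0.18410)
   = 2.29535 − (0.0000635)/(-0.1977500) = 2.2956710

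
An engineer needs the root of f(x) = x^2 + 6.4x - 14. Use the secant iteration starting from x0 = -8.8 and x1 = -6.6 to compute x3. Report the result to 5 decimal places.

f(-8.8) = 7.1200000, f(-6.6) = -12.6800000
x2 = -6.6000000 − (-12.6800000)·(-6.6000000 − (-8.8000000)) / (-12.6800000 − 7.1200000) = -6.6000000 − (-27.8960000)/(-19.8000000) = -8.0088889
f(-8.0088889) = -1.1145877
x3 = -8.0088889 − (-1.1145877)·(-8.0088889 − (-6.6000000)) / (-1.1145877 − (-12.6800000)) = -8.0088889 − (1.5703302)/(11.5654123) = -8.1446670

-8.14467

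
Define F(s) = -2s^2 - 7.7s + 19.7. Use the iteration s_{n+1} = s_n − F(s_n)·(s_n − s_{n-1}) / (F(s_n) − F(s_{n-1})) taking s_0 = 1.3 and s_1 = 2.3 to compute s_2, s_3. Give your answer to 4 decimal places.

F(1.3) = 6.310000, F(2.3) = -8.590000
s_2 = 2.300000 − (-8.590000)·(2.300000 − 1.300000) / (-8.590000 − 6.310000) = 2.300000 − (-8.590000)/(-14.900000) = 1.723490
F(1.723490) = 0.488292
s_3 = 1.723490 − 0.488292·(1.723490 − 2.300000) / (0.488292 − (-8.590000)) = 1.723490 − (-0.281505)/(9.078292) = 1.754499

1.7235, 1.7545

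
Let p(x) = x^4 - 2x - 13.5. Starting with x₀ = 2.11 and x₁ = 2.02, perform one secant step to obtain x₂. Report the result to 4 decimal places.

2.0468

p(2.11) = 2.101194, p(2.02) = -0.890336
x₂ = 2.020000 − (-0.890336)·(2.020000 − 2.110000) / (-0.890336 − 2.101194) = 2.020000 − (0.080130)/(-2.991530) = 2.046786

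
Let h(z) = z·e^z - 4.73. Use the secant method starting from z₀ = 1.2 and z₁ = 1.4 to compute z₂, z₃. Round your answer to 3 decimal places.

1.288, 1.295

h(1.2) = -0.74586, h(1.4) = 0.94728
z₂ = 1.40000 − 0.94728·(1.40000 − 1.20000) / (0.94728 − (-0.74586)) = 1.40000 − (0.18946)/(1.69314) = 1.28810
h(1.28810) = -0.05946
z₃ = 1.28810 − (-0.05946)·(1.28810 − 1.40000) / (-0.05946 − 0.94728) = 1.28810 − (0.00665)/(-1.00674) = 1.29471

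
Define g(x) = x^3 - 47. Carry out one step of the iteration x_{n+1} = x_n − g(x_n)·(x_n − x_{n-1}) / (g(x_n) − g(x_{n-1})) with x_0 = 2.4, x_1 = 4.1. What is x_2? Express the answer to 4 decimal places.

g(2.4) = -33.176000, g(4.1) = 21.921000
x_2 = 4.100000 − 21.921000·(4.100000 − 2.400000) / (21.921000 − (-33.176000)) = 4.100000 − (37.265700)/(55.097000) = 3.423635

3.4236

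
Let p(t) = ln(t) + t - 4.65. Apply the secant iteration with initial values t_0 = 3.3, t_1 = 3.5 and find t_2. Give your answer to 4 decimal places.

p(3.3) = -0.156078, p(3.5) = 0.102763
t_2 = 3.500000 − 0.102763·(3.500000 − 3.300000) / (0.102763 − (-0.156078)) = 3.500000 − (0.020553)/(0.258841) = 3.420597

3.4206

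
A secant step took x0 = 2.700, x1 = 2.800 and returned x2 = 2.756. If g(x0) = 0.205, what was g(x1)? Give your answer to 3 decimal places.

The secant line through (2.700, 0.205) and (2.800, g(x1)) crosses zero at x2 = 2.756.
So (2.700, 0.205), (2.800, g(x1)), (2.756, 0) are collinear:
g(x1) = 0.205 · (2.800 − 2.756) / (2.700 − 2.756) = 0.205 · (0.04400)/(-0.05600) = -0.16107

-0.161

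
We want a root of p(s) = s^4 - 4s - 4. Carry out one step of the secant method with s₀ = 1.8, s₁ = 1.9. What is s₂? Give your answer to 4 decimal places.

1.8329

p(1.8) = -0.702400, p(1.9) = 1.432100
s₂ = 1.900000 − 1.432100·(1.900000 − 1.800000) / (1.432100 − (-0.702400)) = 1.900000 − (0.143210)/(2.134500) = 1.832907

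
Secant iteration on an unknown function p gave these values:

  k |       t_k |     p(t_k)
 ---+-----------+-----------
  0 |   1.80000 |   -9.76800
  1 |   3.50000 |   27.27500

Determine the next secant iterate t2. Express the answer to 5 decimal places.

2.24828

t2 = 3.50000 − 27.27500·(3.50000 − 1.80000) / (27.27500 − (-9.76800))
   = 3.50000 − (46.3675000)/(37.0430000) = 2.2482790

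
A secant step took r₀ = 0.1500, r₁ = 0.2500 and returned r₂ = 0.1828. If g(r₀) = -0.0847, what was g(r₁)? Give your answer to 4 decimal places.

0.1735

The secant line through (0.1500, -0.0847) and (0.2500, g(r₁)) crosses zero at r₂ = 0.1828.
So (0.1500, -0.0847), (0.2500, g(r₁)), (0.1828, 0) are collinear:
g(r₁) = -0.0847 · (0.2500 − 0.1828) / (0.1500 − 0.1828) = -0.0847 · (0.067200)/(-0.032800) = 0.173532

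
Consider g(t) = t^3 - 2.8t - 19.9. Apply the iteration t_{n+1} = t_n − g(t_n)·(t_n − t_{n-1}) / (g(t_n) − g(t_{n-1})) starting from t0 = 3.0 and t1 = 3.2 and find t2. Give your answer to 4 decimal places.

3.0499

g(3.0) = -1.300000, g(3.2) = 3.908000
t2 = 3.200000 − 3.908000·(3.200000 − 3.000000) / (3.908000 − (-1.300000)) = 3.200000 − (0.781600)/(5.208000) = 3.049923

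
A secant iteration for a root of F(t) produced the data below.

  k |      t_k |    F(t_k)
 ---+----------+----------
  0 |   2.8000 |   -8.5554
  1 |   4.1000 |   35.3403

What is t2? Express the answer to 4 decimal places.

3.0534

t2 = 4.1000 − 35.3403·(4.1000 − 2.8000) / (35.3403 − (-8.5554))
   = 4.1000 − (45.942390)/(43.895700) = 3.053374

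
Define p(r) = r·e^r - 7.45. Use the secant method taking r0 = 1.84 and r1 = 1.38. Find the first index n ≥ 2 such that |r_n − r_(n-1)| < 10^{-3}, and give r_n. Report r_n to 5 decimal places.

p(1.84) = 4.1356304, p(1.38) = -1.9646358
r2 = 1.3800000 − (-1.9646358)·(-0.4600000)/(-6.1002662) = 1.5281464;  |Δ| = 0.1481464
p(1.5281464) = -0.4058190
r3 = 1.5281464 − (-0.4058190)·(0.1481464)/(1.5588168) = 1.5667145;  |Δ| = 0.0385681
p(1.5667145) = 0.0559442
r4 = 1.5667145 − 0.0559442·(0.0385681)/(0.4617631) = 1.5620418;  |Δ| = 0.0046727
p(1.5620418) = -0.0013285
r5 = 1.5620418 − (-0.0013285)·(-0.0046727)/(-0.0572727) = 1.5621502;  |Δ| = 0.0001084
|r5 − r4| = 0.0001084 < 10^{-3}

n = 5, r_n = 1.56215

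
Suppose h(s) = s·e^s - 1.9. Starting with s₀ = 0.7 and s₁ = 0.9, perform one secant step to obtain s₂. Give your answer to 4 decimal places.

0.8220

h(0.7) = -0.490373, h(0.9) = 0.313643
s₂ = 0.900000 − 0.313643·(0.900000 − 0.700000) / (0.313643 − (-0.490373)) = 0.900000 − (0.062729)/(0.804016) = 0.821981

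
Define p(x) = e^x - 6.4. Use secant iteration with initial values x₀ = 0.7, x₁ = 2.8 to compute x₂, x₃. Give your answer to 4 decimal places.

p(0.7) = -4.386247, p(2.8) = 10.044647
x₂ = 2.800000 − 10.044647·(2.800000 − 0.700000) / (10.044647 − (-4.386247)) = 2.800000 − (21.093758)/(14.430894) = 1.338292
p(1.338292) = -2.587475
x₃ = 1.338292 − (-2.587475)·(1.338292 − 2.800000) / (-2.587475 − 10.044647) = 1.338292 − (3.782134)/(-12.632122) = 1.637698

1.3383, 1.6377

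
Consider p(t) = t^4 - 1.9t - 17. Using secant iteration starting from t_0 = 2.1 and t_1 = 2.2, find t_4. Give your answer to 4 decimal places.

p(2.1) = -1.541900, p(2.2) = 2.245600
t_2 = 2.200000 − 2.245600·(2.200000 − 2.100000) / (2.245600 − (-1.541900)) = 2.200000 − (0.224560)/(3.787500) = 2.140710
p(2.140710) = -0.066757
t_3 = 2.140710 − (-0.066757)·(2.140710 − 2.200000) / (-0.066757 − 2.245600) = 2.140710 − (0.003958)/(-2.312357) = 2.142422
p(2.142422) = -0.002762
t_4 = 2.142422 − (-0.002762)·(2.142422 − 2.140710) / (-0.002762 − (-0.066757)) = 2.142422 − (-0.000005)/(0.063996) = 2.142496

2.1425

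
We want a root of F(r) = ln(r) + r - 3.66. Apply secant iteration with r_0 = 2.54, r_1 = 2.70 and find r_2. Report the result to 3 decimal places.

F(2.54) = -0.18784, F(2.70) = 0.03325
r_2 = 2.70000 − 0.03325·(2.70000 − 2.54000) / (0.03325 − (-0.18784)) = 2.70000 − (0.00532)/(0.22109) = 2.67594

2.676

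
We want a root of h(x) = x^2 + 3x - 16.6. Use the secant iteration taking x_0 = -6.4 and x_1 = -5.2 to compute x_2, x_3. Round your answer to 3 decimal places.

h(-6.4) = 5.16000, h(-5.2) = -5.16000
x_2 = -5.20000 − (-5.16000)·(-5.20000 − (-6.40000)) / (-5.16000 − 5.16000) = -5.20000 − (-6.19200)/(-10.32000) = -5.80000
h(-5.80000) = -0.36000
x_3 = -5.80000 − (-0.36000)·(-5.80000 − (-5.20000)) / (-0.36000 − (-5.16000)) = -5.80000 − (0.21600)/(4.80000) = -5.84500

-5.800, -5.845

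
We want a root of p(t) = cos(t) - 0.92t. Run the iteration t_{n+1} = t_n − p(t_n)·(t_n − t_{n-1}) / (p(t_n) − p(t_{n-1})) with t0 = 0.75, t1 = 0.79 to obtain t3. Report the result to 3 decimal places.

0.776

p(0.75) = 0.04169, p(0.79) = -0.02295
t2 = 0.79000 − (-0.02295)·(0.79000 − 0.75000) / (-0.02295 − 0.04169) = 0.79000 − (-0.00092)/(-0.06464) = 0.77580
p(0.77580) = 0.00013
t3 = 0.77580 − 0.00013·(0.77580 − 0.79000) / (0.00013 − (-0.02295)) = 0.77580 − (0.00000)/(0.02309) = 0.77588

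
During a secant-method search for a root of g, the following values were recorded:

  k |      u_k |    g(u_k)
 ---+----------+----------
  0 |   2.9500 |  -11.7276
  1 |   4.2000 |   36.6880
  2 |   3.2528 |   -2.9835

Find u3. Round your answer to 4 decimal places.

u3 = 3.2528 − (-2.9835)·(3.2528 − 4.2000) / (-2.9835 − 36.6880)
   = 3.2528 − (2.825971)/(-39.671500) = 3.324034

3.3240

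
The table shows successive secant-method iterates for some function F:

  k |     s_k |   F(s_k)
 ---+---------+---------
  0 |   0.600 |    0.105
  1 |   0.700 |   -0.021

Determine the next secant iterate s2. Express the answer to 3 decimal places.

s2 = 0.700 − (-0.021)·(0.700 − 0.600) / (-0.021 − 0.105)
   = 0.700 − (-0.00210)/(-0.12600) = 0.68333

0.683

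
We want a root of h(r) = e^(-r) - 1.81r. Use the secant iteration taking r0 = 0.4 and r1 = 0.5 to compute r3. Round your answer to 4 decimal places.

0.3784

h(0.4) = -0.053680, h(0.5) = -0.298469
r2 = 0.500000 − (-0.298469)·(0.500000 − 0.400000) / (-0.298469 − (-0.053680)) = 0.500000 − (-0.029847)/(-0.244789) = 0.378071
h(0.378071) = 0.000873
r3 = 0.378071 − 0.000873·(0.378071 − 0.500000) / (0.000873 − (-0.298469)) = 0.378071 − (-0.000106)/(0.299343) = 0.378427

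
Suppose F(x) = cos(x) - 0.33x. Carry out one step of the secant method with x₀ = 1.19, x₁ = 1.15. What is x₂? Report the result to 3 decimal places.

F(1.19) = -0.02104, F(1.15) = 0.02899
x₂ = 1.15000 − 0.02899·(1.15000 − 1.19000) / (0.02899 − (-0.02104)) = 1.15000 − (-0.00116)/(0.05003) = 1.17318

1.173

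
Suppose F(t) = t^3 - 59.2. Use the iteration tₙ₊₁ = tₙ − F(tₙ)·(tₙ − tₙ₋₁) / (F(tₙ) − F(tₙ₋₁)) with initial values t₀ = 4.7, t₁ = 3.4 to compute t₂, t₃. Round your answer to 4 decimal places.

F(4.7) = 44.623000, F(3.4) = -19.896000
t₂ = 3.400000 − (-19.896000)·(3.400000 − 4.700000) / (-19.896000 − 44.623000) = 3.400000 − (25.864800)/(-64.519000) = 3.800887
F(3.800887) = -4.289585
t₃ = 3.800887 − (-4.289585)·(3.800887 − 3.400000) / (-4.289585 − (-19.896000)) = 3.800887 − (-1.719637)/(15.606415) = 3.911074

3.8009, 3.9111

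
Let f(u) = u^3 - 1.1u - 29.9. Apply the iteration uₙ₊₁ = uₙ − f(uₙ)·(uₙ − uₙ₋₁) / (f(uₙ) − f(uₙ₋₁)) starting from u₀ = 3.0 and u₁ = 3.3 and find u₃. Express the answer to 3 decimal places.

3.222

f(3.0) = -6.20000, f(3.3) = 2.40700
u₂ = 3.30000 − 2.40700·(3.30000 − 3.00000) / (2.40700 − (-6.20000)) = 3.30000 − (0.72210)/(8.60700) = 3.21610
f(3.21610) = -0.17253
u₃ = 3.21610 − (-0.17253)·(3.21610 − 3.30000) / (-0.17253 − 2.40700) = 3.21610 − (0.01447)/(-2.57953) = 3.22171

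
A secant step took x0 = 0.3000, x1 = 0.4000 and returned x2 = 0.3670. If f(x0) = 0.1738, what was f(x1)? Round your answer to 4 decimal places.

-0.0856

The secant line through (0.3000, 0.1738) and (0.4000, f(x1)) crosses zero at x2 = 0.3670.
So (0.3000, 0.1738), (0.4000, f(x1)), (0.3670, 0) are collinear:
f(x1) = 0.1738 · (0.4000 − 0.3670) / (0.3000 − 0.3670) = 0.1738 · (0.033000)/(-0.067000) = -0.085603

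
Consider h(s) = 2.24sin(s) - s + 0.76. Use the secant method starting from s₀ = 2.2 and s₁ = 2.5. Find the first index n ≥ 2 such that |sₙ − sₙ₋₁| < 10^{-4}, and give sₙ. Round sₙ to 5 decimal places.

n = 5, sₙ = 2.35144

h(2.2) = 0.3710319, h(2.5) = -0.3994224
s₂ = 2.5000000 − (-0.3994224)·(0.3000000)/(-0.7704543) = 2.3444727;  |Δ| = 0.1555273
h(2.3444727) = 0.0179037
s₃ = 2.3444727 − 0.0179037·(-0.1555273)/(0.4173261) = 2.3511449;  |Δ| = 0.0066723
h(2.3511449) = 0.0007521
s₄ = 2.3511449 − 0.0007521·(0.0066723)/(-0.0171516) = 2.3514375;  |Δ| = 0.0002926
h(2.3514375) = -0.0000016
s₅ = 2.3514375 − (-0.0000016)·(0.0002926)/(-0.0007537) = 2.3514369;  |Δ| = 0.0000006
|s₅ − s₄| = 0.0000006 < 10^{-4}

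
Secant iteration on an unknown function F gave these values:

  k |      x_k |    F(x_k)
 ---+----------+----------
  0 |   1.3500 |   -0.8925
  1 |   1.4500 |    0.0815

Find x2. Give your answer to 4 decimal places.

x2 = 1.4500 − 0.0815·(1.4500 − 1.3500) / (0.0815 − (-0.8925))
   = 1.4500 − (0.008150)/(0.974000) = 1.441632

1.4416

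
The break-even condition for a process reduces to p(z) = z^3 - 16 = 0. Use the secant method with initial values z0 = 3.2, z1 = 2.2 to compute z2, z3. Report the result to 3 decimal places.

p(3.2) = 16.76800, p(2.2) = -5.35200
z2 = 2.20000 − (-5.35200)·(2.20000 − 3.20000) / (-5.35200 − 16.76800) = 2.20000 − (5.35200)/(-22.12000) = 2.44195
p(2.44195) = -1.43831
z3 = 2.44195 − (-1.43831)·(2.44195 − 2.20000) / (-1.43831 − (-5.35200)) = 2.44195 − (-0.34800)/(3.91369) = 2.53087

2.442, 2.531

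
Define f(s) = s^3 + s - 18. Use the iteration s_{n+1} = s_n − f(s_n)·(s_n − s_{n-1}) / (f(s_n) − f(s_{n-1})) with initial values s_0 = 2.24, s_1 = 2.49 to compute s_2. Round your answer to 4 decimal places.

f(2.24) = -4.520576, f(2.49) = -0.071751
s_2 = 2.490000 − (-0.071751)·(2.490000 − 2.240000) / (-0.071751 − (-4.520576)) = 2.490000 − (-0.017938)/(4.448825) = 2.494032

2.4940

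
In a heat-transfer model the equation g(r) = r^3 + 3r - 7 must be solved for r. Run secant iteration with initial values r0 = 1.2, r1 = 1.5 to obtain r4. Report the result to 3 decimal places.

1.406

g(1.2) = -1.67200, g(1.5) = 0.87500
r2 = 1.50000 − 0.87500·(1.50000 − 1.20000) / (0.87500 − (-1.67200)) = 1.50000 − (0.26250)/(2.54700) = 1.39694
g(1.39694) = -0.08315
r3 = 1.39694 − (-0.08315)·(1.39694 − 1.50000) / (-0.08315 − 0.87500) = 1.39694 − (0.00857)/(-0.95815) = 1.40588
g(1.40588) = -0.00362
r4 = 1.40588 − (-0.00362)·(1.40588 − 1.39694) / (-0.00362 − (-0.08315)) = 1.40588 − (-0.00003)/(0.07953) = 1.40629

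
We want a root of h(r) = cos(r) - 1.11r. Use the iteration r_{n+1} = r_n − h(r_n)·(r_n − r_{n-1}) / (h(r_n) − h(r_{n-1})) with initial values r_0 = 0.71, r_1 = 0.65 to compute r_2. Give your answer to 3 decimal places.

0.693

h(0.71) = -0.02974, h(0.65) = 0.07458
r_2 = 0.65000 − 0.07458·(0.65000 − 0.71000) / (0.07458 − (-0.02974)) = 0.65000 − (-0.00448)/(0.10432) = 0.69290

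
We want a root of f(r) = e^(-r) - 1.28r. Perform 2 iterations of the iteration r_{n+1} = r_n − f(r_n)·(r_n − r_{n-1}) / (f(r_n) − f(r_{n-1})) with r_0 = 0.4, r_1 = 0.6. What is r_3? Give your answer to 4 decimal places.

f(0.4) = 0.158320, f(0.6) = -0.219188
r_2 = 0.600000 − (-0.219188)·(0.600000 − 0.400000) / (-0.219188 − 0.158320) = 0.600000 − (-0.043838)/(-0.377508) = 0.483876
f(0.483876) = -0.002972
r_3 = 0.483876 − (-0.002972)·(0.483876 − 0.600000) / (-0.002972 − (-0.219188)) = 0.483876 − (0.000345)/(0.216216) = 0.482280

0.4823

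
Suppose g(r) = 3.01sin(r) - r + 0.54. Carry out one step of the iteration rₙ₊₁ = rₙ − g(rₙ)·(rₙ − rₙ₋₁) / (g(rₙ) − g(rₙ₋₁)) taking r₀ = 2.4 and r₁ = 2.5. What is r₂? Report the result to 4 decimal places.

2.4522

g(2.4) = 0.173144, g(2.5) = -0.158599
r₂ = 2.500000 − (-0.158599)·(2.500000 − 2.400000) / (-0.158599 − 0.173144) = 2.500000 − (-0.015860)/(-0.331743) = 2.452192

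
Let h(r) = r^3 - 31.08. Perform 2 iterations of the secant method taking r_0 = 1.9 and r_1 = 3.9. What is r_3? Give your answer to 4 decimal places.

h(1.9) = -24.221000, h(3.9) = 28.239000
r_2 = 3.900000 − 28.239000·(3.900000 − 1.900000) / (28.239000 − (-24.221000)) = 3.900000 − (56.478000)/(52.460000) = 2.823408
h(2.823408) = -8.572821
r_3 = 2.823408 − (-8.572821)·(2.823408 − 3.900000) / (-8.572821 − 28.239000) = 2.823408 − (9.229428)/(-36.811821) = 3.074127

3.0741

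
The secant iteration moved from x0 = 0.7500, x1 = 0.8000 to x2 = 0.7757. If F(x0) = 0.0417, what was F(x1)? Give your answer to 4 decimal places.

The secant line through (0.7500, 0.0417) and (0.8000, F(x1)) crosses zero at x2 = 0.7757.
So (0.7500, 0.0417), (0.8000, F(x1)), (0.7757, 0) are collinear:
F(x1) = 0.0417 · (0.8000 − 0.7757) / (0.7500 − 0.7757) = 0.0417 · (0.024300)/(-0.025700) = -0.039428

-0.0394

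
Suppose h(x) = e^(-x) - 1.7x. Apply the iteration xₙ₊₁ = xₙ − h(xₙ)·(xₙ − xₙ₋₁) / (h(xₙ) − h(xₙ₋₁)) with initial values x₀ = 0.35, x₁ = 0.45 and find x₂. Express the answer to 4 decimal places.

h(0.35) = 0.109688, h(0.45) = -0.127372
x₂ = 0.450000 − (-0.127372)·(0.450000 − 0.350000) / (-0.127372 − 0.109688) = 0.450000 − (-0.012737)/(-0.237060) = 0.396270

0.3963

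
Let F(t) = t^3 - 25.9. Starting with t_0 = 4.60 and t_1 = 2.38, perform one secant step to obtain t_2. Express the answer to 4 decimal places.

2.7088

F(4.60) = 71.436000, F(2.38) = -12.418728
t_2 = 2.380000 − (-12.418728)·(2.380000 − 4.600000) / (-12.418728 − 71.436000) = 2.380000 − (27.569576)/(-83.854728) = 2.708778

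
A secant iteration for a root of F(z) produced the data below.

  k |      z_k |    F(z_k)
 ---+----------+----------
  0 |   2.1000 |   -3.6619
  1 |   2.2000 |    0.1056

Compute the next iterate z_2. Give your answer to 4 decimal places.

z_2 = 2.2000 − 0.1056·(2.2000 − 2.1000) / (0.1056 − (-3.6619))
   = 2.2000 − (0.010560)/(3.767500) = 2.197197

2.1972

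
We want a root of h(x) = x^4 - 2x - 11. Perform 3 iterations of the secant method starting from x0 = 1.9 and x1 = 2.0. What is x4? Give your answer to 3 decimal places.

1.966

h(1.9) = -1.76790, h(2.0) = 1.00000
x2 = 2.00000 − 1.00000·(2.00000 − 1.90000) / (1.00000 − (-1.76790)) = 2.00000 − (0.10000)/(2.76790) = 1.96387
h(1.96387) = -0.05290
x3 = 1.96387 − (-0.05290)·(1.96387 − 2.00000) / (-0.05290 − 1.00000) = 1.96387 − (0.00191)/(-1.05290) = 1.96569
h(1.96569) = -0.00146
x4 = 1.96569 − (-0.00146)·(1.96569 − 1.96387) / (-0.00146 − (-0.05290)) = 1.96569 − (0.00000)/(0.05144) = 1.96574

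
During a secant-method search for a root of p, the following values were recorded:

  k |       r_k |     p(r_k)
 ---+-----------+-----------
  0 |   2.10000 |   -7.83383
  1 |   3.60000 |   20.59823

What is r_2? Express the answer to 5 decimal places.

r_2 = 3.60000 − 20.59823·(3.60000 − 2.10000) / (20.59823 − (-7.83383))
   = 3.60000 − (30.8973450)/(28.4320600) = 2.5132921

2.51329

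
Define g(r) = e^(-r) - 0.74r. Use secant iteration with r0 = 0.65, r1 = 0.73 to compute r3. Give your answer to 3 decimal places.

g(0.65) = 0.04105, g(0.73) = -0.05829
r2 = 0.73000 − (-0.05829)·(0.73000 − 0.65000) / (-0.05829 − 0.04105) = 0.73000 − (-0.00466)/(-0.09934) = 0.68306
g(0.68306) = -0.00039
r3 = 0.68306 − (-0.00039)·(0.68306 − 0.73000) / (-0.00039 − (-0.05829)) = 0.68306 − (0.00002)/(0.05790) = 0.68274

0.683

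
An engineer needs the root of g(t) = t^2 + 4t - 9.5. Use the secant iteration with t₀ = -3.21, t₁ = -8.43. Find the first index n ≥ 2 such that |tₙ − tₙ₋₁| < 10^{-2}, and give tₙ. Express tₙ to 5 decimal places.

n = 6, tₙ = -5.67423

g(-3.21) = -12.0359000, g(-8.43) = 27.8449000
t₂ = -8.4300000 − 27.8449000·(-5.2200000)/(39.8808000) = -4.7853796;  |Δ| = 3.6446204
g(-4.7853796) = -5.7416606
t₃ = -4.7853796 − (-5.7416606)·(3.6446204)/(-33.5865606) = -5.4084316;  |Δ| = 0.6230520
g(-5.4084316) = -1.8825942
t₄ = -5.4084316 − (-1.8825942)·(-0.6230520)/(3.8590664) = -5.7123792;  |Δ| = 0.3039476
g(-5.7123792) = 0.2817593
t₅ = -5.7123792 − 0.2817593·(-0.3039476)/(2.1643536) = -5.6728108;  |Δ| = 0.0395684
g(-5.6728108) = -0.0104611
t₆ = -5.6728108 − (-0.0104611)·(0.0395684)/(-0.2922204) = -5.6742273;  |Δ| = 0.0014165
|t₆ − t₅| = 0.0014165 < 10^{-2}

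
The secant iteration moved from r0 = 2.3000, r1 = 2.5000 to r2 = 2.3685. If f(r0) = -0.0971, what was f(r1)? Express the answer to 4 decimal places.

0.1864

The secant line through (2.3000, -0.0971) and (2.5000, f(r1)) crosses zero at r2 = 2.3685.
So (2.3000, -0.0971), (2.5000, f(r1)), (2.3685, 0) are collinear:
f(r1) = -0.0971 · (2.5000 − 2.3685) / (2.3000 − 2.3685) = -0.0971 · (0.131500)/(-0.068500) = 0.186404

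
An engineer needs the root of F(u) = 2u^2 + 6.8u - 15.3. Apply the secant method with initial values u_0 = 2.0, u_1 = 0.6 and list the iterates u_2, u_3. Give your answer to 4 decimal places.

F(2.0) = 6.300000, F(0.6) = -10.500000
u_2 = 0.600000 − (-10.500000)·(0.600000 − 2.000000) / (-10.500000 − 6.300000) = 0.600000 − (14.700000)/(-16.800000) = 1.475000
F(1.475000) = -0.918750
u_3 = 1.475000 − (-0.918750)·(1.475000 − 0.600000) / (-0.918750 − (-10.500000)) = 1.475000 − (-0.803906)/(9.581250) = 1.558904

1.4750, 1.5589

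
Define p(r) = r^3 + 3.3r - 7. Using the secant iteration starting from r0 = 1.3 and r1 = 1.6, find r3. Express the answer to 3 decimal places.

p(1.3) = -0.51300, p(1.6) = 2.37600
r2 = 1.60000 − 2.37600·(1.60000 − 1.30000) / (2.37600 − (-0.51300)) = 1.60000 − (0.71280)/(2.88900) = 1.35327
p(1.35327) = -0.05590
r3 = 1.35327 − (-0.05590)·(1.35327 − 1.60000) / (-0.05590 − 2.37600) = 1.35327 − (0.01379)/(-2.43190) = 1.35894

1.359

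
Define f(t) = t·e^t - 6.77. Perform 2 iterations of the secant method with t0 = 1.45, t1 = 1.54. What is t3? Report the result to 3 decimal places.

f(1.45) = -0.58848, f(1.54) = 0.41347
t2 = 1.54000 − 0.41347·(1.54000 − 1.45000) / (0.41347 − (-0.58848)) = 1.54000 − (0.03721)/(1.00195) = 1.50286
f(1.50286) = -0.01535
t3 = 1.50286 − (-0.01535)·(1.50286 − 1.54000) / (-0.01535 − 0.41347) = 1.50286 − (0.00057)/(-0.42882) = 1.50419

1.504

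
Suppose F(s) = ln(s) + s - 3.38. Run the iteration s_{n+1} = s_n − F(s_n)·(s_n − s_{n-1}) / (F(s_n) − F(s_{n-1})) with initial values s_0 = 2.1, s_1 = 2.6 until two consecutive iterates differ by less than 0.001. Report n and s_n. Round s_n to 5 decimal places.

n = 4, s_n = 2.47412

F(2.1) = -0.5380627, F(2.6) = 0.1755114
s_2 = 2.6000000 − 0.1755114·(0.5000000)/(0.7135741) = 2.4770195;  |Δ| = 0.1229805
F(2.4770195) = 0.0040755
s_3 = 2.4770195 − 0.0040755·(-0.1229805)/(-0.1714360) = 2.4740959;  |Δ| = 0.0029236
F(2.4740959) = -0.0000291
s_4 = 2.4740959 − (-0.0000291)·(-0.0029236)/(-0.0041045) = 2.4741166;  |Δ| = 0.0000207
|s_4 − s_3| = 0.0000207 < 0.001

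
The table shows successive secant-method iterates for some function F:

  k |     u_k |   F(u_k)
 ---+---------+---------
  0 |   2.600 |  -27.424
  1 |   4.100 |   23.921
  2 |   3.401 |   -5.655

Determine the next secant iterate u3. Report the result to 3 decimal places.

u3 = 3.401 − (-5.655)·(3.401 − 4.100) / (-5.655 − 23.921)
   = 3.401 − (3.95284)/(-29.57600) = 3.53465

3.535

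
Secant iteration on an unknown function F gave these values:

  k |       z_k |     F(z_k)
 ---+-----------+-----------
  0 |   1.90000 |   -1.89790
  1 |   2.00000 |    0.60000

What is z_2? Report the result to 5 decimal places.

z_2 = 2.00000 − 0.60000·(2.00000 − 1.90000) / (0.60000 − (-1.89790))
   = 2.00000 − (0.0600000)/(2.4979000) = 1.9759798

1.97598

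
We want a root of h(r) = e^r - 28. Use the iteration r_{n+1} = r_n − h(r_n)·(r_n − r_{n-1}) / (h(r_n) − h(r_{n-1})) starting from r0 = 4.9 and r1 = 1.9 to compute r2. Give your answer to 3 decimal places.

h(4.9) = 106.28978, h(1.9) = -21.31411
r2 = 1.90000 − (-21.31411)·(1.90000 − 4.90000) / (-21.31411 − 106.28978) = 1.90000 − (63.94232)/(-127.60389) = 2.40110

2.401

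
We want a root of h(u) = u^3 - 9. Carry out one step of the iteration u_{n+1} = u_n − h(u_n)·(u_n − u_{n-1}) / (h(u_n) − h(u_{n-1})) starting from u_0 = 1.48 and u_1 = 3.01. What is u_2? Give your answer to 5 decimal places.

h(1.48) = -5.7582080, h(3.01) = 18.2709010
u_2 = 3.0100000 − 18.2709010·(3.0100000 − 1.4800000) / (18.2709010 − (-5.7582080)) = 3.0100000 − (27.9544785)/(24.0291090) = 1.8466411

1.84664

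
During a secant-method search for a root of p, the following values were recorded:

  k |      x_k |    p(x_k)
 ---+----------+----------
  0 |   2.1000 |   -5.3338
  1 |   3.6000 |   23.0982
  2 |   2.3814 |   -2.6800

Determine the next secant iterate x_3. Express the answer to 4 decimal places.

2.5081

x_3 = 2.3814 − (-2.6800)·(2.3814 − 3.6000) / (-2.6800 − 23.0982)
   = 2.3814 − (3.265848)/(-25.778200) = 2.508090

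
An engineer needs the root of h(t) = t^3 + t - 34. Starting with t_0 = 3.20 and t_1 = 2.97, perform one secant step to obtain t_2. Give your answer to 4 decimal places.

h(3.20) = 1.968000, h(2.97) = -4.831927
t_2 = 2.970000 − (-4.831927)·(2.970000 − 3.200000) / (-4.831927 − 1.968000) = 2.970000 − (1.111343)/(-6.799927) = 3.133435

3.1334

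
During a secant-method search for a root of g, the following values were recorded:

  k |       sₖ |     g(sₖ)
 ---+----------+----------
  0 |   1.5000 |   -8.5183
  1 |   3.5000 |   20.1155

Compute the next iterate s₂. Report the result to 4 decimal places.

s₂ = 3.5000 − 20.1155·(3.5000 − 1.5000) / (20.1155 − (-8.5183))
   = 3.5000 − (40.231000)/(28.633800) = 2.094982

2.0950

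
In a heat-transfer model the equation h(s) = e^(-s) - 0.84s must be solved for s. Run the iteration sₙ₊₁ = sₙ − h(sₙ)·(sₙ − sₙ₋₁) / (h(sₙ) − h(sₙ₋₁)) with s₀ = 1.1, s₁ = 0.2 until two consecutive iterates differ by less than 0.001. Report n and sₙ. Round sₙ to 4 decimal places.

h(1.1) = -0.591129, h(0.2) = 0.650731
s₂ = 0.200000 − 0.650731·(-0.900000)/(1.241860) = 0.671597;  |Δ| = 0.471597
h(0.671597) = -0.053250
s₃ = 0.671597 − (-0.053250)·(0.471597)/(-0.703981) = 0.635925;  |Δ| = 0.035672
h(0.635925) = -0.004732
s₄ = 0.635925 − (-0.004732)·(-0.035672)/(0.048518) = 0.632446;  |Δ| = 0.003479
h(0.632446) = 0.000036
s₅ = 0.632446 − 0.000036·(-0.003479)/(0.004767) = 0.632472;  |Δ| = 0.000026
|s₅ − s₄| = 0.000026 < 0.001

n = 5, sₙ = 0.6325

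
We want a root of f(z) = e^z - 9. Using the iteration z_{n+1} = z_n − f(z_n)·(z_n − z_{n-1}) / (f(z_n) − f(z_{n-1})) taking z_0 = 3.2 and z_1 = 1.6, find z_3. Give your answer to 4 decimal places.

2.2894

f(3.2) = 15.532530, f(1.6) = -4.046968
z_2 = 1.600000 − (-4.046968)·(1.600000 − 3.200000) / (-4.046968 − 15.532530) = 1.600000 − (6.475148)/(-19.579498) = 1.930711
f(1.930711) = -2.105592
z_3 = 1.930711 − (-2.105592)·(1.930711 − 1.600000) / (-2.105592 − (-4.046968)) = 1.930711 − (-0.696342)/(1.941375) = 2.289395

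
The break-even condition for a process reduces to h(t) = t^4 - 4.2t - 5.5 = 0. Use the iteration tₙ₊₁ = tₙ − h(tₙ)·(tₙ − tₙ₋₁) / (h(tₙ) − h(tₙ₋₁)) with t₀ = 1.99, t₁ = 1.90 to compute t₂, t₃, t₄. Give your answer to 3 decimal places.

1.918, 1.919, 1.919

h(1.99) = 1.82439, h(1.90) = -0.44790
t₂ = 1.90000 − (-0.44790)·(1.90000 − 1.99000) / (-0.44790 − 1.82439) = 1.90000 − (0.04031)/(-2.27229) = 1.91774
h(1.91774) = -0.02883
t₃ = 1.91774 − (-0.02883)·(1.91774 − 1.90000) / (-0.02883 − (-0.44790)) = 1.91774 − (-0.00051)/(0.41907) = 1.91896
h(1.91896) = 0.00051
t₄ = 1.91896 − 0.00051·(1.91896 − 1.91774) / (0.00051 − (-0.02883)) = 1.91896 − (0.00000)/(0.02934) = 1.91894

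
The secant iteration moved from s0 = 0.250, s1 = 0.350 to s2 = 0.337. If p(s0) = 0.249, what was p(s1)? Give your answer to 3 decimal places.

The secant line through (0.250, 0.249) and (0.350, p(s1)) crosses zero at s2 = 0.337.
So (0.250, 0.249), (0.350, p(s1)), (0.337, 0) are collinear:
p(s1) = 0.249 · (0.350 − 0.337) / (0.250 − 0.337) = 0.249 · (0.01300)/(-0.08700) = -0.03721

-0.037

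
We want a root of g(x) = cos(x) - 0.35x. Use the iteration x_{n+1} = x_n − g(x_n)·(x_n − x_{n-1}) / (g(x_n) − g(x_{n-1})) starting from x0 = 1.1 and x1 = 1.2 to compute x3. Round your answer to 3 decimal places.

g(1.1) = 0.06860, g(1.2) = -0.05764
x2 = 1.20000 − (-0.05764)·(1.20000 − 1.10000) / (-0.05764 − 0.06860) = 1.20000 − (-0.00576)/(-0.12624) = 1.15434
g(1.15434) = 0.00051
x3 = 1.15434 − 0.00051·(1.15434 − 1.20000) / (0.00051 − (-0.05764)) = 1.15434 − (-0.00002)/(0.05815) = 1.15474

1.155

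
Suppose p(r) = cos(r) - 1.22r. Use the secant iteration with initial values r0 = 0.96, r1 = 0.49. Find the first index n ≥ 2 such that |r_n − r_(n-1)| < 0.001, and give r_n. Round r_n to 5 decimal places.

n = 4, r_n = 0.65169

p(0.96) = -0.5976800, p(0.49) = 0.2845329
r2 = 0.4900000 − 0.2845329·(-0.4700000)/(0.8822129) = 0.6415852;  |Δ| = 0.1515852
p(0.6415852) = 0.0184141
r3 = 0.6415852 − 0.0184141·(0.1515852)/(-0.2661188) = 0.6520742;  |Δ| = 0.0104889
p(0.6520742) = -0.0007036
r4 = 0.6520742 − (-0.0007036)·(0.0104889)/(-0.0191177) = 0.6516881;  |Δ| = 0.0003861
|r4 − r3| = 0.0003861 < 0.001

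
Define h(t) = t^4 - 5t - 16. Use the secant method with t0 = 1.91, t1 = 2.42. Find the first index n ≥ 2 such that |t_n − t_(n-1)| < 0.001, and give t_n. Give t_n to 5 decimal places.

h(1.91) = -12.2413664, h(2.42) = 6.1974210
t2 = 2.4200000 − 6.1974210·(0.5100000)/(18.4387873) = 2.2485850;  |Δ| = 0.1714150
h(2.2485850) = -1.6784288
t3 = 2.2485850 − (-1.6784288)·(-0.1714150)/(-7.8758498) = 2.2851154;  |Δ| = 0.0365304
h(2.2851154) = -0.1588793
t4 = 2.2851154 − (-0.1588793)·(0.0365304)/(1.5195495) = 2.2889349;  |Δ| = 0.0038195
h(2.2889349) = 0.0047827
t5 = 2.2889349 − 0.0047827·(0.0038195)/(0.1636619) = 2.2888233;  |Δ| = 0.0001116
|t5 − t4| = 0.0001116 < 0.001

n = 5, t_n = 2.28882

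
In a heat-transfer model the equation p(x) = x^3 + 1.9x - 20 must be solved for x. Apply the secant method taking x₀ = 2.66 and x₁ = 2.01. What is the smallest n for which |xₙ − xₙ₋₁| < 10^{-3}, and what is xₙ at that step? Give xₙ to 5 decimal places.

n = 5, xₙ = 2.48172

p(2.66) = 3.8750960, p(2.01) = -8.0603990
x₂ = 2.0100000 − (-8.0603990)·(-0.6500000)/(-11.9354950) = 2.4489646;  |Δ| = 0.4389646
p(2.4489646) = -0.6594801
x₃ = 2.4489646 − (-0.6594801)·(0.4389646)/(7.4009189) = 2.4880798;  |Δ| = 0.0391152
p(2.4880798) = 0.1299110
x₄ = 2.4880798 − 0.1299110·(0.0391152)/(0.7893911) = 2.4816425;  |Δ| = 0.0064372
p(2.4816425) = -0.0015606
x₅ = 2.4816425 − (-0.0015606)·(-0.0064372)/(-0.1314716) = 2.4817189;  |Δ| = 0.0000764
|x₅ − x₄| = 0.0000764 < 10^{-3}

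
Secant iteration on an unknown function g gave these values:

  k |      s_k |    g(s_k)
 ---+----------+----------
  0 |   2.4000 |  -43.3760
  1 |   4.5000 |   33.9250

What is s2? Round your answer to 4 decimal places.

s2 = 4.5000 − 33.9250·(4.5000 − 2.4000) / (33.9250 − (-43.3760))
   = 4.5000 − (71.242500)/(77.301000) = 3.578375

3.5784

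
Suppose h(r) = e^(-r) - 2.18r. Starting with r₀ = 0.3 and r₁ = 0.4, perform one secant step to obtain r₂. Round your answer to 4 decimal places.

h(0.3) = 0.086818, h(0.4) = -0.201680
r₂ = 0.400000 − (-0.201680)·(0.400000 − 0.300000) / (-0.201680 − 0.086818) = 0.400000 − (-0.020168)/(-0.288498) = 0.330093

0.3301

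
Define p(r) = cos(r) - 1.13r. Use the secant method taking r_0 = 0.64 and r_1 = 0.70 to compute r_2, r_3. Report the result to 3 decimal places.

p(0.64) = 0.07890, p(0.70) = -0.02616
r_2 = 0.70000 − (-0.02616)·(0.70000 − 0.64000) / (-0.02616 − 0.07890) = 0.70000 − (-0.00157)/(-0.10505) = 0.68506
p(0.68506) = 0.00026
r_3 = 0.68506 − 0.00026·(0.68506 − 0.70000) / (0.00026 − (-0.02616)) = 0.68506 − (0.00000)/(0.02642) = 0.68521

0.685, 0.685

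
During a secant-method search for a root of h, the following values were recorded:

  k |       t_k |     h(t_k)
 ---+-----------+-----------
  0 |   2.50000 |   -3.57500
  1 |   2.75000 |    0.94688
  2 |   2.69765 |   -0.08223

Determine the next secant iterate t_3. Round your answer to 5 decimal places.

t_3 = 2.69765 − (-0.08223)·(2.69765 − 2.75000) / (-0.08223 − 0.94688)
   = 2.69765 − (0.0043047)/(-1.0291100) = 2.7018330

2.70183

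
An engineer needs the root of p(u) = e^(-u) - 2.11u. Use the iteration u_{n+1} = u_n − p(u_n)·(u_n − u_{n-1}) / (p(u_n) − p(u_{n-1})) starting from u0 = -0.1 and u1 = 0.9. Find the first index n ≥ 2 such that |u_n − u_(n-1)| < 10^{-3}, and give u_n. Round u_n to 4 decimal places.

p(-0.1) = 1.316171, p(0.9) = -1.492430
u2 = 0.900000 − (-1.492430)·(1.000000)/(-2.808601) = 0.368621;  |Δ| = 0.531379
p(0.368621) = -0.086104
u3 = 0.368621 − (-0.086104)·(-0.531379)/(1.406326) = 0.336087;  |Δ| = 0.032534
p(0.336087) = 0.005417
u4 = 0.336087 − 0.005417·(-0.032534)/(0.091521) = 0.338013;  |Δ| = 0.001926
p(0.338013) = -0.000021
u5 = 0.338013 − (-0.000021)·(0.001926)/(-0.005438) = 0.338005;  |Δ| = 0.000007
|u5 − u4| = 0.000007 < 10^{-3}

n = 5, u_n = 0.3380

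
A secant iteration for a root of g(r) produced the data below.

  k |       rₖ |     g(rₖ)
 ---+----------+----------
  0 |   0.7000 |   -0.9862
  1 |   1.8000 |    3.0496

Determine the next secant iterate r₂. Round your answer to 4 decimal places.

r₂ = 1.8000 − 3.0496·(1.8000 − 0.7000) / (3.0496 − (-0.9862))
   = 1.8000 − (3.354560)/(4.035800) = 0.968799

0.9688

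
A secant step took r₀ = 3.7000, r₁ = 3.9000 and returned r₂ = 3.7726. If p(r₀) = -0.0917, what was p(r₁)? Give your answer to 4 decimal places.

The secant line through (3.7000, -0.0917) and (3.9000, p(r₁)) crosses zero at r₂ = 3.7726.
So (3.7000, -0.0917), (3.9000, p(r₁)), (3.7726, 0) are collinear:
p(r₁) = -0.0917 · (3.9000 − 3.7726) / (3.7000 − 3.7726) = -0.0917 · (0.127400)/(-0.072600) = 0.160917

0.1609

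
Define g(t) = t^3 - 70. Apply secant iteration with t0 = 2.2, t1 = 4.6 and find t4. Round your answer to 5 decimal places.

g(2.2) = -59.3520000, g(4.6) = 27.3360000
t2 = 4.6000000 − 27.3360000·(4.6000000 − 2.2000000) / (27.3360000 − (-59.3520000)) = 4.6000000 − (65.6064000)/(86.6880000) = 3.8431894
g(3.8431894) = -13.2356913
t3 = 3.8431894 − (-13.2356913)·(3.8431894 − 4.6000000) / (-13.2356913 − 27.3360000) = 3.8431894 − (10.0169119)/(-40.5716913) = 4.0900835
g(4.0900835) = -1.5778812
t4 = 4.0900835 − (-1.5778812)·(4.0900835 − 3.8431894) / (-1.5778812 − (-13.2356913)) = 4.0900835 − (-0.3895696)/(11.6578101) = 4.1235005

4.12350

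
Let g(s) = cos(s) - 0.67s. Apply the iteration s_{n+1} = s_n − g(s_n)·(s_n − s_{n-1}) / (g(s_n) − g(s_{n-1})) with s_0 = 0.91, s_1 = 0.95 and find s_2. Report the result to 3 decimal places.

g(0.91) = 0.00405, g(0.95) = -0.05482
s_2 = 0.95000 − (-0.05482)·(0.95000 − 0.91000) / (-0.05482 − 0.00405) = 0.95000 − (-0.00219)/(-0.05886) = 0.91275

0.913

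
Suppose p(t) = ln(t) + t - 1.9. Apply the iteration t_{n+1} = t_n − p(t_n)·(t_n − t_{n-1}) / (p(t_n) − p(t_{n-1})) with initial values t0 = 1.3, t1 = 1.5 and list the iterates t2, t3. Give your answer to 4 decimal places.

1.4968, 1.4967

p(1.3) = -0.337636, p(1.5) = 0.005465
t2 = 1.500000 − 0.005465·(1.500000 − 1.300000) / (0.005465 − (-0.337636)) = 1.500000 − (0.001093)/(0.343101) = 1.496814
p(1.496814) = 0.000153
t3 = 1.496814 − 0.000153·(1.496814 − 1.500000) / (0.000153 − 0.005465) = 1.496814 − (0.000000)/(-0.005312) = 1.496722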